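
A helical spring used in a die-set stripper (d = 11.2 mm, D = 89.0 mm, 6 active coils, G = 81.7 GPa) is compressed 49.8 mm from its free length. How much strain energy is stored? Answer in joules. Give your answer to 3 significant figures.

k = Gd⁴/(8D³N_a) = (81.7×10³)(11.2⁴)/(8·89.0³·6) = 37.991 N/mm
U = ½kδ² = 0.5 × 37.991 × 49.8² = 47110 N·mm = 47.11 J

47.1 J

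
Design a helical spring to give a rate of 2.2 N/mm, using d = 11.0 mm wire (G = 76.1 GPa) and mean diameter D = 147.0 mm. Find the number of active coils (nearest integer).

20

N_a = Gd⁴/(8D³k) = (76.1×10³ × 11.0⁴)/(8 × 147.0³ × 2.2)
    = 1.11418e+09 / 5.59068e+07 = 19.93 → 20 coils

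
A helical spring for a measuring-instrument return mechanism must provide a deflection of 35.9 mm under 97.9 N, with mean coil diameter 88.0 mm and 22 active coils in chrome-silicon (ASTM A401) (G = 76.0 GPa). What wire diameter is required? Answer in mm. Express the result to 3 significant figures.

Required rate k = F/δ = 97.9/35.9 = 2.727 N/mm
d = (8D³N_a·k / G)^(1/4) = (8·88.0³·22·2.727 / (76.0×10³))^0.25
  = (4303.6)^0.25 = 8.0995 mm

8.10 mm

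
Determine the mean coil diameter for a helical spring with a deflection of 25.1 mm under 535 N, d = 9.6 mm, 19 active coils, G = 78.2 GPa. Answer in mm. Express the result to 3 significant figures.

Required rate k = F/δ = 535/25.1 = 21.315 N/mm
D = (Gd⁴/(8N_a·k))^(1/3) = (78.2×10³·9.6⁴/(8·19·21.315))^(1/3)
  = (205007)^(1/3) = 58.9643 mm

59.0 mm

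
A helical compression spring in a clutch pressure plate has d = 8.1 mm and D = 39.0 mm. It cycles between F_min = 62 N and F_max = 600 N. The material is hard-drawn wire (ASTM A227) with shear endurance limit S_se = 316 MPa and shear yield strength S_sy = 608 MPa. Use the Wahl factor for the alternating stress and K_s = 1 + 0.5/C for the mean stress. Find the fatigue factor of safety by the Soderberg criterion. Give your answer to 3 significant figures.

C = D/d = 39.0/8.1 = 4.8148; K_W = (4C−1)/(4C−4)+0.615/C = 1.3243; K_s = 1+0.5/C = 1.1038
F_a = (F_max−F_min)/2 = 269 N; F_m = (F_max+F_min)/2 = 331 N
τ_a = K_W·8F_aD/(πd³) = 1.3243 × 50.269 = 66.573 MPa
τ_m = K_s·8F_mD/(πd³) = 1.1038 × 61.855 = 68.279 MPa
Soderberg: 1/n_f = τ_a/S_se + τ_m/S_sy = 66.573/316 + 68.279/608 = 0.21067 + 0.11230 = 0.32298
n_f = 1/0.32298 = 3.096

3.10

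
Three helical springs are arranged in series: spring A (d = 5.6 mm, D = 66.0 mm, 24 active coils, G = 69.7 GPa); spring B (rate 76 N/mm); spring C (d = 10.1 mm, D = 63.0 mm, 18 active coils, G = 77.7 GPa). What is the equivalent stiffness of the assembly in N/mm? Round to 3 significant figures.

k_A = Gd⁴/(8D³N_a) = (69.7×10³)(5.6⁴)/(8·66.0³·24) = 1.2418 N/mm
k_C = Gd⁴/(8D³N_a) = (77.7×10³)(10.1⁴)/(8·63.0³·18) = 22.455 N/mm
Series: 1/k_eq = 1/1.2418 + 1/76 + 1/22.455 = 0.86297; k_eq = 1.1588 N/mm

1.16 N/mm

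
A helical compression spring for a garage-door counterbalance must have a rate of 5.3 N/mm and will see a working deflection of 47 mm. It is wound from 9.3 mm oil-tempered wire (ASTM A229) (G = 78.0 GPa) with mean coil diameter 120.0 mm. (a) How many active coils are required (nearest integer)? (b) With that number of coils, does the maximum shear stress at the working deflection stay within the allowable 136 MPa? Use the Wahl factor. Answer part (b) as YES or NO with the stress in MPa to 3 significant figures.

N_a = Gd⁴/(8D³k) = (78.0×10³)(9.3⁴)/(8·120.0³·5.3) = 7.964 → N_a = 8
Actual rate k = Gd⁴/(8D³·8) = 5.276 N/mm
Working load F = kδ = 5.276·47 = 247.97 N
C = 120.0/9.3 = 12.9032; K_W = (4C−1)/(4C−4)+0.615/C = 1.1107
τ_max = K_W·8FD/(πd³) = 1.1107·94.205 = 104.63 MPa
τ_max ≤ 136 MPa → acceptable

(a) 8 coils; (b) YES, τ_max = 105 MPa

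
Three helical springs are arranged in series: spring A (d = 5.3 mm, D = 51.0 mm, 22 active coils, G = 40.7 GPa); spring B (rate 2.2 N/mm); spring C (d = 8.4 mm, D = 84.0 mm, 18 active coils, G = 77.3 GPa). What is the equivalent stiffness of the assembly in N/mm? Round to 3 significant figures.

0.713 N/mm

k_A = Gd⁴/(8D³N_a) = (40.7×10³)(5.3⁴)/(8·51.0³·22) = 1.3755 N/mm
k_C = Gd⁴/(8D³N_a) = (77.3×10³)(8.4⁴)/(8·84.0³·18) = 4.5092 N/mm
Series: 1/k_eq = 1/1.3755 + 1/2.2 + 1/4.5092 = 1.4033; k_eq = 0.71261 N/mm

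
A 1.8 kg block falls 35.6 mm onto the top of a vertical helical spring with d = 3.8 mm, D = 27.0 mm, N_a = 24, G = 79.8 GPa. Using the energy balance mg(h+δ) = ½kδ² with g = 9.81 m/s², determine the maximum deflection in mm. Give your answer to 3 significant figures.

k = Gd⁴/(8D³N_a) = (79.8×10³)(3.8⁴)/(8·27.0³·24) = 4.403 N/mm
W = mg = 1.8 × 9.81 = 17.658 N
½kδ² − Wδ − Wh = 0 → δ = (W + √(W² + 2kWh))/k
δ = (17.658 + √(311.8 + 5535.62))/4.403 = (17.658 + 76.468)/4.403 = 21.378 mm

21.4 mm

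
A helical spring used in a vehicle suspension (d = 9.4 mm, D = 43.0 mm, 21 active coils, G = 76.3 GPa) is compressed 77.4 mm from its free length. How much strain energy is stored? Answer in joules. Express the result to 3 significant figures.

134 J

k = Gd⁴/(8D³N_a) = (76.3×10³)(9.4⁴)/(8·43.0³·21) = 44.599 N/mm
U = ½kδ² = 0.5 × 44.599 × 77.4² = 1.3359e+05 N·mm = 133.59 J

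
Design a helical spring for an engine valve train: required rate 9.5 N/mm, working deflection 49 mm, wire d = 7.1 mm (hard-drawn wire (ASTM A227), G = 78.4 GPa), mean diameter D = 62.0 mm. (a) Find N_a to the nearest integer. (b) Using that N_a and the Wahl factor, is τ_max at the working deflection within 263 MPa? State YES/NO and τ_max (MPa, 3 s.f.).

(a) 11 coils; (b) YES, τ_max = 240 MPa

N_a = Gd⁴/(8D³k) = (78.4×10³)(7.1⁴)/(8·62.0³·9.5) = 11 → N_a = 11
Actual rate k = Gd⁴/(8D³·11) = 9.4993 N/mm
Working load F = kδ = 9.4993·49 = 465.47 N
C = 62.0/7.1 = 8.7324; K_W = (4C−1)/(4C−4)+0.615/C = 1.1674
τ_max = K_W·8FD/(πd³) = 1.1674·205.33 = 239.7 MPa
τ_max ≤ 263 MPa → acceptable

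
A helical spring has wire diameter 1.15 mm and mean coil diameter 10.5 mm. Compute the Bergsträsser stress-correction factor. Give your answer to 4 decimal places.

C = D/d = 10.5/1.15 = 9.1304
K_B = (4C+2)/(4C−3) = 38.522/33.522 = 1.1492

1.1492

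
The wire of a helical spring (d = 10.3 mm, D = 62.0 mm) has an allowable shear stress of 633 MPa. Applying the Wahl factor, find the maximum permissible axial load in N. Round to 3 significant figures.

3500 N

C = D/d = 62.0/10.3 = 6.0194
K_W = (4C−1)/(4C−4) + 0.615/C = 23.078/20.078 + 0.1022 = 1.2516
τ_max = K·8FD/(πd³) → F_max = τ_allow·πd³/(8DK)
F_max = 633·π·10.3³/(8·62.0·1.2516) = 2.173e+06/620.79 = 3500.4 N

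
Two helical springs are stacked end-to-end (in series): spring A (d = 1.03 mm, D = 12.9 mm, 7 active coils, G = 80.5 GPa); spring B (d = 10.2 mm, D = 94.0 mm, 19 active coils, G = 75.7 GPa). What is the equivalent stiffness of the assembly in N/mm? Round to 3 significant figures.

k_A = Gd⁴/(8D³N_a) = (80.5×10³)(1.03⁴)/(8·12.9³·7) = 0.75368 N/mm
k_B = Gd⁴/(8D³N_a) = (75.7×10³)(10.2⁴)/(8·94.0³·19) = 6.4904 N/mm
Series: 1/k_eq = 1/0.75368 + 1/6.4904 = 1.4809; k_eq = 0.67527 N/mm

0.675 N/mm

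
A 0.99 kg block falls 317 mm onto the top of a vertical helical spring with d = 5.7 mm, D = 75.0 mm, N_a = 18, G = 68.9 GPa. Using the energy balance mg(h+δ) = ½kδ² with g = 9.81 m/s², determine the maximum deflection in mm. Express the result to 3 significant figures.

k = Gd⁴/(8D³N_a) = (68.9×10³)(5.7⁴)/(8·75.0³·18) = 1.1972 N/mm
W = mg = 0.99 × 9.81 = 9.7119 N
½kδ² − Wδ − Wh = 0 → δ = (W + √(W² + 2kWh))/k
δ = (9.7119 + √(94.321 + 7371.67))/1.1972 = (9.7119 + 86.406)/1.1972 = 80.285 mm

80.3 mm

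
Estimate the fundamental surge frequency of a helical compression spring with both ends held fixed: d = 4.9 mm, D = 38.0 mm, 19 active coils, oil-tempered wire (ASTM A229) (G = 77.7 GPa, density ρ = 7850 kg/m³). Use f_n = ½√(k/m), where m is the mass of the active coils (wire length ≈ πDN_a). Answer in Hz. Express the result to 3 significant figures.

63.2 Hz

k = Gd⁴/(8D³N_a) = (77.7×10³)(4.9⁴)/(8·38.0³·19) = 5.3705 N/mm = 5370.5 N/m
Wire length L = πDN_a = π·38.0·19 = 2268.2 mm
m = ρ·(πd²/4)·L = 7850 × 18.857×10⁻⁶ m² × 2.2682 m = 0.33577 kg
f_n = ½√(k/m) = 0.5·√(5370.5/0.33577) = 0.5·√(15995) = 63.235 Hz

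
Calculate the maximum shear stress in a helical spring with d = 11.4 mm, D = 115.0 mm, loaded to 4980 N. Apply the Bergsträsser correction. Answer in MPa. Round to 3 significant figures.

Spring index C = D/d = 115.0/11.4 = 10.0877
K_B = (4C+2)/(4C−3) = 42.351/37.351 = 1.1339
τ₀ = 8FD/(πd³) = 8·4980·115.0/(π·11.4³) = 4.5816e+06/4654.4 = 984.36 MPa
τ_max = K·τ₀ = 1.1339 × 984.36 = 1116.1 MPa

1120 MPa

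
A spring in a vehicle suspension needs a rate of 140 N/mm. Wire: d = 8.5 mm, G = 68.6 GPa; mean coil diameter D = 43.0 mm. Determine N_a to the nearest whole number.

N_a = Gd⁴/(8D³k) = (68.6×10³ × 8.5⁴)/(8 × 43.0³ × 140)
    = 3.58096e+08 / 8.90478e+07 = 4.021 → 4 coils

4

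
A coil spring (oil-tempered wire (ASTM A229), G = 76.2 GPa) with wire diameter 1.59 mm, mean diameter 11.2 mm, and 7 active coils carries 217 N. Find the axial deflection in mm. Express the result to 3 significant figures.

35.1 mm

k = Gd⁴/(8D³N_a) = (76.2×10³)(1.59⁴)/(8·11.2³·7) = 6.1902 N/mm
δ = F/k = 217 / 6.1902 = 35.056 mm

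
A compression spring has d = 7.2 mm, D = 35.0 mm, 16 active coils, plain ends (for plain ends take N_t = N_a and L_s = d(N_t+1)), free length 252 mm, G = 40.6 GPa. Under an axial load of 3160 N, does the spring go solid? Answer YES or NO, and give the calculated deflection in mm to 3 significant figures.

k = Gd⁴/(8D³N_a) = (40.6×10³)(7.2⁴)/(8·35.0³·16) = 19.881 N/mm
N_t = 16; L_s = 7.2·17 = 122.4 mm; δ_solid = L₀ − L_s = 252 − 122.4 = 129.6 mm
δ = F/k = 3160/19.881 = 158.94 mm
δ ≥ δ_solid → spring goes solid

YES, δ = 159 mm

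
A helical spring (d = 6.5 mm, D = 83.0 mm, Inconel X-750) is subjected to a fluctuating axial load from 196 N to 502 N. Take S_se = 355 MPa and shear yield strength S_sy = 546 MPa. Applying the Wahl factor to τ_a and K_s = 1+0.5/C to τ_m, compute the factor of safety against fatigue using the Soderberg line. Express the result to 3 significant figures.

1.14

C = D/d = 83.0/6.5 = 12.7692; K_W = (4C−1)/(4C−4)+0.615/C = 1.1119; K_s = 1+0.5/C = 1.0392
F_a = (F_max−F_min)/2 = 153 N; F_m = (F_max+F_min)/2 = 349 N
τ_a = K_W·8F_aD/(πd³) = 1.1119 × 117.75 = 130.93 MPa
τ_m = K_s·8F_mD/(πd³) = 1.0392 × 268.6 = 279.12 MPa
Soderberg: 1/n_f = τ_a/S_se + τ_m/S_sy = 130.93/355 + 279.12/546 = 0.36881 + 0.51120 = 0.88001
n_f = 1/0.88001 = 1.136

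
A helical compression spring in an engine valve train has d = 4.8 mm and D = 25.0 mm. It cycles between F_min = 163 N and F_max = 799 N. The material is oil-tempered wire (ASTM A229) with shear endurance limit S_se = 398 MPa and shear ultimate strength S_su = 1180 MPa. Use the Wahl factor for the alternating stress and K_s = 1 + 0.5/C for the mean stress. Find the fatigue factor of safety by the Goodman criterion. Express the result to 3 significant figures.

1.17

C = D/d = 25.0/4.8 = 5.2083; K_W = (4C−1)/(4C−4)+0.615/C = 1.2963; K_s = 1+0.5/C = 1.0960
F_a = (F_max−F_min)/2 = 318 N; F_m = (F_max+F_min)/2 = 481 N
τ_a = K_W·8F_aD/(πd³) = 1.2963 × 183.06 = 237.29 MPa
τ_m = K_s·8F_mD/(πd³) = 1.0960 × 276.89 = 303.47 MPa
Goodman: 1/n_f = τ_a/S_se + τ_m/S_su = 237.29/398 + 303.47/1180 = 0.59622 + 0.25718 = 0.85339
n_f = 1/0.85339 = 1.172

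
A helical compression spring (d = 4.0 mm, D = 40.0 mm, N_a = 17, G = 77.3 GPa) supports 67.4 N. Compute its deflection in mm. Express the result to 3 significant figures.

29.6 mm

k = Gd⁴/(8D³N_a) = (77.3×10³)(4.0⁴)/(8·40.0³·17) = 2.2735 N/mm
δ = F/k = 67.4 / 2.2735 = 29.646 mm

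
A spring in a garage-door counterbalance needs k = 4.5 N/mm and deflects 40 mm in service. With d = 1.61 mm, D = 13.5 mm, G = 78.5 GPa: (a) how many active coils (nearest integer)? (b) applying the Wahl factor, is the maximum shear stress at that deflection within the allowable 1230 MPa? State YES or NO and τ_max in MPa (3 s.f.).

(a) 6 coils; (b) NO, τ_max = 1730 MPa

N_a = Gd⁴/(8D³k) = (78.5×10³)(1.61⁴)/(8·13.5³·4.5) = 5.955 → N_a = 6
Actual rate k = Gd⁴/(8D³·6) = 4.4661 N/mm
Working load F = kδ = 4.4661·40 = 178.64 N
C = 13.5/1.61 = 8.3851; K_W = (4C−1)/(4C−4)+0.615/C = 1.1749
τ_max = K_W·8FD/(πd³) = 1.1749·1471.6 = 1729 MPa
τ_max > 1230 MPa → exceeds allowable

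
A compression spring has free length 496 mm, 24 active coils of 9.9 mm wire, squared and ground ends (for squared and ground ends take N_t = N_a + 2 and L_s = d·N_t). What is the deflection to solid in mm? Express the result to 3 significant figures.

239 mm

N_t = 26; L_s = 9.9·26 = 257.4 mm
δ_solid = L₀ − L_s = 496 − 257.4 = 238.6 mm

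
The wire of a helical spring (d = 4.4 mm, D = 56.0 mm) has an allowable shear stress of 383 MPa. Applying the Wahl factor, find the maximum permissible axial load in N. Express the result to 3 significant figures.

206 N

C = D/d = 56.0/4.4 = 12.7273
K_W = (4C−1)/(4C−4) + 0.615/C = 49.909/46.909 + 0.0483 = 1.1123
τ_max = K·8FD/(πd³) → F_max = τ_allow·πd³/(8DK)
F_max = 383·π·4.4³/(8·56.0·1.1123) = 1.025e+05/498.3 = 205.69 N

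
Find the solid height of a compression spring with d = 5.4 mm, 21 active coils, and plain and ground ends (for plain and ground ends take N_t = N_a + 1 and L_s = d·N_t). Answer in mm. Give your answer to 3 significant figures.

plain and ground ends: N_t = N_a + 1 = 21 + 1 = 22
L_s = d·N_t = 5.4 × 22 = 118.8 mm

119 mm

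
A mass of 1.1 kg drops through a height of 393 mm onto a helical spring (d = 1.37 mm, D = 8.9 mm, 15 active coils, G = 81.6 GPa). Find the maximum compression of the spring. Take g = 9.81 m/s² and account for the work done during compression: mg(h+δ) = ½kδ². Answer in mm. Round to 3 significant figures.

53.2 mm

k = Gd⁴/(8D³N_a) = (81.6×10³)(1.37⁴)/(8·8.9³·15) = 3.398 N/mm
W = mg = 1.1 × 9.81 = 10.791 N
½kδ² − Wδ − Wh = 0 → δ = (W + √(W² + 2kWh))/k
δ = (10.791 + √(116.45 + 28820.8))/3.398 = (10.791 + 170.11)/3.398 = 53.238 mm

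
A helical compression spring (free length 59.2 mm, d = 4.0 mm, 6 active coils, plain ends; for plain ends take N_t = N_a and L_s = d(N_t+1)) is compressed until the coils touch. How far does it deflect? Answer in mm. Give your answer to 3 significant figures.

N_t = 6; L_s = 4.0·7 = 28 mm
δ_solid = L₀ − L_s = 59.2 − 28 = 31.2 mm

31.2 mm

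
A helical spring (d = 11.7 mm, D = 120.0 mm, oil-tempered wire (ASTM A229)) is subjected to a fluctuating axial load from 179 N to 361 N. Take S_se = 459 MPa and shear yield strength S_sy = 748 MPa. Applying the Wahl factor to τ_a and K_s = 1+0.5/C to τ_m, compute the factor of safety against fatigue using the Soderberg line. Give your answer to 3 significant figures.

8.67

C = D/d = 120.0/11.7 = 10.2564; K_W = (4C−1)/(4C−4)+0.615/C = 1.1410; K_s = 1+0.5/C = 1.0488
F_a = (F_max−F_min)/2 = 91 N; F_m = (F_max+F_min)/2 = 270 N
τ_a = K_W·8F_aD/(πd³) = 1.1410 × 17.362 = 19.81 MPa
τ_m = K_s·8F_mD/(πd³) = 1.0488 × 51.514 = 54.026 MPa
Soderberg: 1/n_f = τ_a/S_se + τ_m/S_sy = 19.81/459 + 54.026/748 = 0.04316 + 0.07223 = 0.11539
n_f = 1/0.11539 = 8.667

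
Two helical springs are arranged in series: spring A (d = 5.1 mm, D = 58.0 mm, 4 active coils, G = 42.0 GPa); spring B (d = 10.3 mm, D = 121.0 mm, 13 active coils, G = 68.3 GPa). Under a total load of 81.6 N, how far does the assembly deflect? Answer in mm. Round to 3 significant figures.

k_A = Gd⁴/(8D³N_a) = (42.0×10³)(5.1⁴)/(8·58.0³·4) = 4.5509 N/mm
k_B = Gd⁴/(8D³N_a) = (68.3×10³)(10.3⁴)/(8·121.0³·13) = 4.1723 N/mm
Series: 1/k_eq = 1/4.5509 + 1/4.1723 = 0.45941; k_eq = 2.1767 N/mm
δ = F/k_eq = 81.6/2.1767 = 37.488 mm

37.5 mm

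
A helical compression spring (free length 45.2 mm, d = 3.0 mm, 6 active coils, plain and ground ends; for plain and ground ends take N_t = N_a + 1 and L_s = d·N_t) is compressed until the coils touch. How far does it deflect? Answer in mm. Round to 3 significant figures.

N_t = 7; L_s = 3.0·7 = 21 mm
δ_solid = L₀ − L_s = 45.2 − 21 = 24.2 mm

24.2 mm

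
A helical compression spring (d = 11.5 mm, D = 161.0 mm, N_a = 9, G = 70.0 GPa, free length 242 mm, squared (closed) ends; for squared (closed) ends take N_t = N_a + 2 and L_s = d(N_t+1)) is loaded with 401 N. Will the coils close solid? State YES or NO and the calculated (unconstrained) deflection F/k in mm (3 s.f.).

NO, δ = 98.4 mm

k = Gd⁴/(8D³N_a) = (70.0×10³)(11.5⁴)/(8·161.0³·9) = 4.0745 N/mm
N_t = 11; L_s = 11.5·12 = 138 mm; δ_solid = L₀ − L_s = 242 − 138 = 104 mm
δ = F/k = 401/4.0745 = 98.416 mm
δ < δ_solid → spring does not go solid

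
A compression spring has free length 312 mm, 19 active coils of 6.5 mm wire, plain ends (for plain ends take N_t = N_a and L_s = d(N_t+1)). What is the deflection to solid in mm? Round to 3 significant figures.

182 mm

N_t = 19; L_s = 6.5·20 = 130 mm
δ_solid = L₀ − L_s = 312 − 130 = 182 mm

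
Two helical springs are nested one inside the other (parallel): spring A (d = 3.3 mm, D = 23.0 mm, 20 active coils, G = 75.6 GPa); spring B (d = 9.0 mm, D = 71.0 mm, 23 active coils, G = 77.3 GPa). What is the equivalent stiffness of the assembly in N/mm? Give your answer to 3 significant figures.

k_A = Gd⁴/(8D³N_a) = (75.6×10³)(3.3⁴)/(8·23.0³·20) = 4.6055 N/mm
k_B = Gd⁴/(8D³N_a) = (77.3×10³)(9.0⁴)/(8·71.0³·23) = 7.7012 N/mm
Parallel: k_eq = 4.6055 + 7.7012 = 12.307 N/mm

12.3 N/mm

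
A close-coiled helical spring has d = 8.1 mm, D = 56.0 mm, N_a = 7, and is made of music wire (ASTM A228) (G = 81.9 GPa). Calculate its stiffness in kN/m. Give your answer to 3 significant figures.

35.8 kN/m

k = Gd⁴/(8D³N_a) = (81.9×10³ × 8.1⁴) / (8 × 56.0³ × 7)
  = 3.52553e+08 / 9.8345e+06 = 35.849 N/mm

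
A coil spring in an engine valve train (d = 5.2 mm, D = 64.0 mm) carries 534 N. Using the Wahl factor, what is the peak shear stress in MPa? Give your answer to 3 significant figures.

Spring index C = D/d = 64.0/5.2 = 12.3077
K_W = (4C−1)/(4C−4) + 0.615/C = 48.231/45.231 + 0.0500 = 1.1163
τ₀ = 8FD/(πd³) = 8·534·64.0/(π·5.2³) = 273408/441.73 = 618.94 MPa
τ_max = K·τ₀ = 1.1163 × 618.94 = 690.92 MPa

691 MPa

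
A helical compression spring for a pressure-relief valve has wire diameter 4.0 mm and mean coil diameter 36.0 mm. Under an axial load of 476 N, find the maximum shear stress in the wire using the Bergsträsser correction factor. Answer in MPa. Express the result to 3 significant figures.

Spring index C = D/d = 36.0/4.0 = 9.0000
K_B = (4C+2)/(4C−3) = 38.000/33.000 = 1.1515
τ₀ = 8FD/(πd³) = 8·476·36.0/(π·4.0³) = 137088/201.06 = 681.82 MPa
τ_max = K·τ₀ = 1.1515 × 681.82 = 785.13 MPa

785 MPa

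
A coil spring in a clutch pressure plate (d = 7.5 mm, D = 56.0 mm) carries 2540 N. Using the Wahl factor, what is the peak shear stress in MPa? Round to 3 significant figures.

Spring index C = D/d = 56.0/7.5 = 7.4667
K_W = (4C−1)/(4C−4) + 0.615/C = 28.867/25.867 + 0.0824 = 1.1983
τ₀ = 8FD/(πd³) = 8·2540·56.0/(π·7.5³) = 1.13792e+06/1325.4 = 858.57 MPa
τ_max = K·τ₀ = 1.1983 × 858.57 = 1028.9 MPa

1030 MPa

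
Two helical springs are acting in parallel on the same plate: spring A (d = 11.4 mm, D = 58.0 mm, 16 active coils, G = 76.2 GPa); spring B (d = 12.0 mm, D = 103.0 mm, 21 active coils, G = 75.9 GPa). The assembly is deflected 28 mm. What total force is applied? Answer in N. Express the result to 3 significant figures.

1680 N

k_A = Gd⁴/(8D³N_a) = (76.2×10³)(11.4⁴)/(8·58.0³·16) = 51.532 N/mm
k_B = Gd⁴/(8D³N_a) = (75.9×10³)(12.0⁴)/(8·103.0³·21) = 8.5733 N/mm
Parallel: k_eq = 51.532 + 8.5733 = 60.106 N/mm
F = k_eq·δ = 60.106·28 = 1683 N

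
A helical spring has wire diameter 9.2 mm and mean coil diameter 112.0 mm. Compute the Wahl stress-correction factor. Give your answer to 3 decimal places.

1.118

C = D/d = 112.0/9.2 = 12.1739
K_W = (4C−1)/(4C−4) + 0.615/C = 47.696/44.696 + 0.0505 = 1.1176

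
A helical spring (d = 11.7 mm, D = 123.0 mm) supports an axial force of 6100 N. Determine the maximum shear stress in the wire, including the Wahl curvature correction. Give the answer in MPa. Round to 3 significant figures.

1360 MPa

Spring index C = D/d = 123.0/11.7 = 10.5128
K_W = (4C−1)/(4C−4) + 0.615/C = 41.051/38.051 + 0.0585 = 1.1373
τ₀ = 8FD/(πd³) = 8·6100·123.0/(π·11.7³) = 6.0024e+06/5031.6 = 1192.9 MPa
τ_max = K·τ₀ = 1.1373 × 1192.9 = 1356.8 MPa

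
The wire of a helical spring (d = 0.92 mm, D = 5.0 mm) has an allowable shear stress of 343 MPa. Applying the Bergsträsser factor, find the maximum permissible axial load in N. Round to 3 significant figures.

16.6 N

C = D/d = 5.0/0.92 = 5.4348
K_B = (4C+2)/(4C−3) = 23.739/18.739 = 1.2668
τ_max = K·8FD/(πd³) → F_max = τ_allow·πd³/(8DK)
F_max = 343·π·0.92³/(8·5.0·1.2668) = 839.09/50.673 = 16.559 N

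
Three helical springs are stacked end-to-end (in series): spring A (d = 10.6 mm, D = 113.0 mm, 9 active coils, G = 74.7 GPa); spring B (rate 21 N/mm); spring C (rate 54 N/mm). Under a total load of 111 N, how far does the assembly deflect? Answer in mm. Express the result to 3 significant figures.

19.6 mm

k_A = Gd⁴/(8D³N_a) = (74.7×10³)(10.6⁴)/(8·113.0³·9) = 9.0777 N/mm
Series: 1/k_eq = 1/9.0777 + 1/21 + 1/54 = 0.1763; k_eq = 5.6722 N/mm
δ = F/k_eq = 111/5.6722 = 19.569 mm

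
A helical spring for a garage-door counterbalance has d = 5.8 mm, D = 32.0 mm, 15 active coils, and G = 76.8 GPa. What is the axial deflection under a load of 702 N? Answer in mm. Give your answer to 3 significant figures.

k = Gd⁴/(8D³N_a) = (76.8×10³)(5.8⁴)/(8·32.0³·15) = 22.103 N/mm
δ = F/k = 702 / 22.103 = 31.761 mm

31.8 mm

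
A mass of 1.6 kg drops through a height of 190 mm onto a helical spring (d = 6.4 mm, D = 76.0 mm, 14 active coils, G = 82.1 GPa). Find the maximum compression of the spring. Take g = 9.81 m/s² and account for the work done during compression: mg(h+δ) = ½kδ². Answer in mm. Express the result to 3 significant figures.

k = Gd⁴/(8D³N_a) = (82.1×10³)(6.4⁴)/(8·76.0³·14) = 2.8016 N/mm
W = mg = 1.6 × 9.81 = 15.696 N
½kδ² − Wδ − Wh = 0 → δ = (W + √(W² + 2kWh))/k
δ = (15.696 + √(246.36 + 16710))/2.8016 = (15.696 + 130.22)/2.8016 = 52.082 mm

52.1 mm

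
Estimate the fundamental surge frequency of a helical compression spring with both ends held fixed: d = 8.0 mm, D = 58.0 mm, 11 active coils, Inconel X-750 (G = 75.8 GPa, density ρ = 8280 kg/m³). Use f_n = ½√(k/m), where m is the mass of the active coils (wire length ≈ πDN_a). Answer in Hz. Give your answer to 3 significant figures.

k = Gd⁴/(8D³N_a) = (75.8×10³)(8.0⁴)/(8·58.0³·11) = 18.083 N/mm = 18083 N/m
Wire length L = πDN_a = π·58.0·11 = 2004.3 mm
m = ρ·(πd²/4)·L = 8280 × 50.265×10⁻⁶ m² × 2.0043 m = 0.8342 kg
f_n = ½√(k/m) = 0.5·√(18083/0.8342) = 0.5·√(21677) = 73.615 Hz

73.6 Hz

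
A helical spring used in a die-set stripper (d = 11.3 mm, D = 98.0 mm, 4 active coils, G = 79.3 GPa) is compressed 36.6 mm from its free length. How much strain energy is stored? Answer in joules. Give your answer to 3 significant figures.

k = Gd⁴/(8D³N_a) = (79.3×10³)(11.3⁴)/(8·98.0³·4) = 42.93 N/mm
U = ½kδ² = 0.5 × 42.93 × 36.6² = 28754 N·mm = 28.754 J

28.8 J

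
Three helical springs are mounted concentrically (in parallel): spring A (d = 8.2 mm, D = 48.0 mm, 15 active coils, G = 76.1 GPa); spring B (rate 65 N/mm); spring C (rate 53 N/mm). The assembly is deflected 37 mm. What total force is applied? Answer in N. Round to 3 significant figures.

k_A = Gd⁴/(8D³N_a) = (76.1×10³)(8.2⁴)/(8·48.0³·15) = 25.926 N/mm
Parallel: k_eq = 25.926 + 65 + 53 = 143.93 N/mm
F = k_eq·δ = 143.93·37 = 5325.3 N

5330 N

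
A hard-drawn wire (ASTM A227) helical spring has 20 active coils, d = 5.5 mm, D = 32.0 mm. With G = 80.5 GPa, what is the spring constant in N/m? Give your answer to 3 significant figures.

k = Gd⁴/(8D³N_a) = (80.5×10³ × 5.5⁴) / (8 × 32.0³ × 20)
  = 7.36625e+07 / 5.24288e+06 = 14.05 N/mm = 14050 N/m

14100 N/m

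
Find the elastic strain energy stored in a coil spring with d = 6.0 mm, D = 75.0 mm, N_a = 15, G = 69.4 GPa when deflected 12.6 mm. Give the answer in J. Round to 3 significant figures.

k = Gd⁴/(8D³N_a) = (69.4×10³)(6.0⁴)/(8·75.0³·15) = 1.7766 N/mm
U = ½kδ² = 0.5 × 1.7766 × 12.6² = 141.03 N·mm = 0.14103 J

0.141 J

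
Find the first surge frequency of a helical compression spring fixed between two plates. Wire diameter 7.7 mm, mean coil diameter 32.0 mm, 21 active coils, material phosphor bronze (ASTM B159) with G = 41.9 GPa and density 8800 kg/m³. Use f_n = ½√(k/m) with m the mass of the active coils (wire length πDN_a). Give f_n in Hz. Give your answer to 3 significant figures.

k = Gd⁴/(8D³N_a) = (41.9×10³)(7.7⁴)/(8·32.0³·21) = 26.756 N/mm = 26756 N/m
Wire length L = πDN_a = π·32.0·21 = 2111.2 mm
m = ρ·(πd²/4)·L = 8800 × 46.566×10⁻⁶ m² × 2.1112 m = 0.86511 kg
f_n = ½√(k/m) = 0.5·√(26756/0.86511) = 0.5·√(30927) = 87.931 Hz

87.9 Hz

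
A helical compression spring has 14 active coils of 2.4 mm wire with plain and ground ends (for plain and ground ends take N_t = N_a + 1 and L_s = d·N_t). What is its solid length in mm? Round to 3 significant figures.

36.0 mm

plain and ground ends: N_t = N_a + 1 = 14 + 1 = 15
L_s = d·N_t = 2.4 × 15 = 36 mm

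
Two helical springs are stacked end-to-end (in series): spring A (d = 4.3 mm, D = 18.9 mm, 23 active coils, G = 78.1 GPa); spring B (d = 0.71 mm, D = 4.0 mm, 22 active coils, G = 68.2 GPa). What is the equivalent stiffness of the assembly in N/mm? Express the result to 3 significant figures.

1.44 N/mm

k_A = Gd⁴/(8D³N_a) = (78.1×10³)(4.3⁴)/(8·18.9³·23) = 21.494 N/mm
k_B = Gd⁴/(8D³N_a) = (68.2×10³)(0.71⁴)/(8·4.0³·22) = 1.5386 N/mm
Series: 1/k_eq = 1/21.494 + 1/1.5386 = 0.69647; k_eq = 1.4358 N/mm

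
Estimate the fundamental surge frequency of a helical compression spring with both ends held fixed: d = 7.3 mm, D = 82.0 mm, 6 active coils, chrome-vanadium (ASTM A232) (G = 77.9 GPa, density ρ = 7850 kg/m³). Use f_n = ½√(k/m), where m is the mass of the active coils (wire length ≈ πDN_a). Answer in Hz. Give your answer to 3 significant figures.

k = Gd⁴/(8D³N_a) = (77.9×10³)(7.3⁴)/(8·82.0³·6) = 8.3588 N/mm = 8358.8 N/m
Wire length L = πDN_a = π·82.0·6 = 1545.7 mm
m = ρ·(πd²/4)·L = 7850 × 41.854×10⁻⁶ m² × 1.5457 m = 0.50783 kg
f_n = ½√(k/m) = 0.5·√(8358.8/0.50783) = 0.5·√(16460) = 64.148 Hz

64.1 Hz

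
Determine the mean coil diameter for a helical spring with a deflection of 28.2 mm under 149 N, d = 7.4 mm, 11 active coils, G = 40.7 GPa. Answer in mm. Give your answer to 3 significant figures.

64.0 mm

Required rate k = F/δ = 149/28.2 = 5.2837 N/mm
D = (Gd⁴/(8N_a·k))^(1/3) = (40.7×10³·7.4⁴/(8·11·5.2837))^(1/3)
  = (262483)^(1/3) = 64.0276 mm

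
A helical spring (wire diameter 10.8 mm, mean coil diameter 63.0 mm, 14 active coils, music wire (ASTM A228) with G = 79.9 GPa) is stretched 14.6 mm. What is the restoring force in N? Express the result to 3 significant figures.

567 N

k = Gd⁴/(8D³N_a) = (79.9×10³)(10.8⁴)/(8·63.0³·14) = 38.815 N/mm
F = k·δ = 38.815 × 14.6 = 566.7 N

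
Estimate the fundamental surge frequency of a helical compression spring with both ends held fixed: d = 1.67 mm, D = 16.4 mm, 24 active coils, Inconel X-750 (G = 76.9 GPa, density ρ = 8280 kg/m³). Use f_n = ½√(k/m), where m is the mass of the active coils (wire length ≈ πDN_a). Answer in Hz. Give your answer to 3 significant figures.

88.7 Hz

k = Gd⁴/(8D³N_a) = (76.9×10³)(1.67⁴)/(8·16.4³·24) = 0.70625 N/mm = 706.25 N/m
Wire length L = πDN_a = π·16.4·24 = 1236.5 mm
m = ρ·(πd²/4)·L = 8280 × 2.1904×10⁻⁶ m² × 1.2365 m = 0.022426 kg
f_n = ½√(k/m) = 0.5·√(706.25/0.022426) = 0.5·√(31492) = 88.73 Hz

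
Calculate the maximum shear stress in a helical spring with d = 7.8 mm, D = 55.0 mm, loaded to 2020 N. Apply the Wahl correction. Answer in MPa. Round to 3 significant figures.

722 MPa

Spring index C = D/d = 55.0/7.8 = 7.0513
K_W = (4C−1)/(4C−4) + 0.615/C = 27.205/24.205 + 0.0872 = 1.2112
τ₀ = 8FD/(πd³) = 8·2020·55.0/(π·7.8³) = 888800/1490.8 = 596.17 MPa
τ_max = K·τ₀ = 1.2112 × 596.17 = 722.06 MPa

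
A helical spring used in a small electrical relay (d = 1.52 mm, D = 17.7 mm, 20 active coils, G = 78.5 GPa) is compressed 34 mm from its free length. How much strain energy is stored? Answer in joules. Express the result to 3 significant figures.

k = Gd⁴/(8D³N_a) = (78.5×10³)(1.52⁴)/(8·17.7³·20) = 0.47229 N/mm
U = ½kδ² = 0.5 × 0.47229 × 34² = 272.98 N·mm = 0.27298 J

0.273 J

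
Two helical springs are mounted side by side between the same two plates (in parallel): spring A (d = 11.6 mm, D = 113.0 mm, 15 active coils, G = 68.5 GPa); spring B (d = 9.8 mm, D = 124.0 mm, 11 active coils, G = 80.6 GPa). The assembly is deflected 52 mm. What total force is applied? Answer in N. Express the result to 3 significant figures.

603 N

k_A = Gd⁴/(8D³N_a) = (68.5×10³)(11.6⁴)/(8·113.0³·15) = 7.1632 N/mm
k_B = Gd⁴/(8D³N_a) = (80.6×10³)(9.8⁴)/(8·124.0³·11) = 4.4309 N/mm
Parallel: k_eq = 7.1632 + 4.4309 = 11.594 N/mm
F = k_eq·δ = 11.594·52 = 602.89 N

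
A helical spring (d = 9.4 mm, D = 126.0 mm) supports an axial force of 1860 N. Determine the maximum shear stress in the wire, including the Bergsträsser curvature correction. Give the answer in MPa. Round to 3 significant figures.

789 MPa

Spring index C = D/d = 126.0/9.4 = 13.4043
K_B = (4C+2)/(4C−3) = 55.617/50.617 = 1.0988
τ₀ = 8FD/(πd³) = 8·1860·126.0/(π·9.4³) = 1.87488e+06/2609.4 = 718.52 MPa
τ_max = K·τ₀ = 1.0988 × 718.52 = 789.5 MPa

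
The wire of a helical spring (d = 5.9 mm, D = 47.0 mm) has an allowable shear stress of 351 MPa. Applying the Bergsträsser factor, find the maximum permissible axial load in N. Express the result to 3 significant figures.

513 N

C = D/d = 47.0/5.9 = 7.9661
K_B = (4C+2)/(4C−3) = 33.864/28.864 = 1.1732
τ_max = K·8FD/(πd³) → F_max = τ_allow·πd³/(8DK)
F_max = 351·π·5.9³/(8·47.0·1.1732) = 2.2647e+05/441.13 = 513.39 N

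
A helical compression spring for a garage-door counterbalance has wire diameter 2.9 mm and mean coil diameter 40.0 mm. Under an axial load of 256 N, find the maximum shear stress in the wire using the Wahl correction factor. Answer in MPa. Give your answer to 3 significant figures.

Spring index C = D/d = 40.0/2.9 = 13.7931
K_W = (4C−1)/(4C−4) + 0.615/C = 54.172/51.172 + 0.0446 = 1.1032
τ₀ = 8FD/(πd³) = 8·256·40.0/(π·2.9³) = 81920/76.62 = 1069.2 MPa
τ_max = K·τ₀ = 1.1032 × 1069.2 = 1179.5 MPa

1180 MPa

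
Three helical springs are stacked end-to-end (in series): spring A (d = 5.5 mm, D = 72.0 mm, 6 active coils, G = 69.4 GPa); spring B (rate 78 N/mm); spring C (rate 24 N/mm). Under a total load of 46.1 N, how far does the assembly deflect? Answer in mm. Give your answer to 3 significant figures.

15.5 mm

k_A = Gd⁴/(8D³N_a) = (69.4×10³)(5.5⁴)/(8·72.0³·6) = 3.5446 N/mm
Series: 1/k_eq = 1/3.5446 + 1/78 + 1/24 = 0.3366; k_eq = 2.9709 N/mm
δ = F/k_eq = 46.1/2.9709 = 15.517 mm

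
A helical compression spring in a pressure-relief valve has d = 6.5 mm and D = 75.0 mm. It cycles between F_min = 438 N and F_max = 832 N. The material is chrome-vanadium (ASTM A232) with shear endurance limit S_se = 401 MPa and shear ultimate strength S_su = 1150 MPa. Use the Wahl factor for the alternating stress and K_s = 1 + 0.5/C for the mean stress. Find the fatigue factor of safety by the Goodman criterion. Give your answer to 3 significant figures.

1.27

C = D/d = 75.0/6.5 = 11.5385; K_W = (4C−1)/(4C−4)+0.615/C = 1.1245; K_s = 1+0.5/C = 1.0433
F_a = (F_max−F_min)/2 = 197 N; F_m = (F_max+F_min)/2 = 635 N
τ_a = K_W·8F_aD/(πd³) = 1.1245 × 137 = 154.05 MPa
τ_m = K_s·8F_mD/(πd³) = 1.0433 × 441.61 = 460.74 MPa
Goodman: 1/n_f = τ_a/S_se + τ_m/S_su = 154.05/401 + 460.74/1150 = 0.38418 + 0.40065 = 0.78482
n_f = 1/0.78482 = 1.274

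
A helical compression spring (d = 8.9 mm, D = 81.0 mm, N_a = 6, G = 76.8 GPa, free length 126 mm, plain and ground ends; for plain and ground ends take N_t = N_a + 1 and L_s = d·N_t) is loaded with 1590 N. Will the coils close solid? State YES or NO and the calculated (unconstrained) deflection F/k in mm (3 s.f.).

k = Gd⁴/(8D³N_a) = (76.8×10³)(8.9⁴)/(8·81.0³·6) = 18.89 N/mm
N_t = 7; L_s = 8.9·7 = 62.3 mm; δ_solid = L₀ − L_s = 126 − 62.3 = 63.7 mm
δ = F/k = 1590/18.89 = 84.173 mm
δ ≥ δ_solid → spring goes solid

YES, δ = 84.2 mm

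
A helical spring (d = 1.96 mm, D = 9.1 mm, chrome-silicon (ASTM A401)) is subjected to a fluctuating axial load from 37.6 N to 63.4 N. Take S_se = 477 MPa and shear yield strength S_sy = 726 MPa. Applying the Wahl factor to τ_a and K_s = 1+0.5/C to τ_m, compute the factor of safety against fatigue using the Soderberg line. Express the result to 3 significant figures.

2.87

C = D/d = 9.1/1.96 = 4.6429; K_W = (4C−1)/(4C−4)+0.615/C = 1.3383; K_s = 1+0.5/C = 1.1077
F_a = (F_max−F_min)/2 = 12.9 N; F_m = (F_max+F_min)/2 = 50.5 N
τ_a = K_W·8F_aD/(πd³) = 1.3383 × 39.701 = 53.134 MPa
τ_m = K_s·8F_mD/(πd³) = 1.1077 × 155.42 = 172.16 MPa
Soderberg: 1/n_f = τ_a/S_se + τ_m/S_sy = 53.134/477 + 172.16/726 = 0.11139 + 0.23713 = 0.34852
n_f = 1/0.34852 = 2.869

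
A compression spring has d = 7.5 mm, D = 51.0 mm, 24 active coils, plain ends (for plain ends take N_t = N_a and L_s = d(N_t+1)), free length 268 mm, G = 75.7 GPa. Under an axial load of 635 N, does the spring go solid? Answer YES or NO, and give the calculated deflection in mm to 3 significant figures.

NO, δ = 67.5 mm

k = Gd⁴/(8D³N_a) = (75.7×10³)(7.5⁴)/(8·51.0³·24) = 9.4044 N/mm
N_t = 24; L_s = 7.5·25 = 187.5 mm; δ_solid = L₀ − L_s = 268 − 187.5 = 80.5 mm
δ = F/k = 635/9.4044 = 67.522 mm
δ < δ_solid → spring does not go solid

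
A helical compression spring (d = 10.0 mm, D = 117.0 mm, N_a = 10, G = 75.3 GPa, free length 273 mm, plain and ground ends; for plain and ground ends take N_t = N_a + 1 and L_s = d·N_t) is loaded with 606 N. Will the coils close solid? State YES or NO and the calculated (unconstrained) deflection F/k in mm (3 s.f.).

NO, δ = 103 mm

k = Gd⁴/(8D³N_a) = (75.3×10³)(10.0⁴)/(8·117.0³·10) = 5.8769 N/mm
N_t = 11; L_s = 10.0·11 = 110 mm; δ_solid = L₀ − L_s = 273 − 110 = 163 mm
δ = F/k = 606/5.8769 = 103.12 mm
δ < δ_solid → spring does not go solid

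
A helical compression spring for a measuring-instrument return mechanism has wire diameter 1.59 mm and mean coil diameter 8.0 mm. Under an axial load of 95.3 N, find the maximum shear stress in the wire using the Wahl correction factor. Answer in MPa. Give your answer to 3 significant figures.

Spring index C = D/d = 8.0/1.59 = 5.0314
K_W = (4C−1)/(4C−4) + 0.615/C = 19.126/16.126 + 0.1222 = 1.3083
τ₀ = 8FD/(πd³) = 8·95.3·8.0/(π·1.59³) = 6099.2/12.628 = 482.98 MPa
τ_max = K·τ₀ = 1.3083 × 482.98 = 631.87 MPa

632 MPa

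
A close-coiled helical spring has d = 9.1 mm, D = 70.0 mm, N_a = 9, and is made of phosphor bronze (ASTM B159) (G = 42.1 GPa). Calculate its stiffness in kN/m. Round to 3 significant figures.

11.7 kN/m

k = Gd⁴/(8D³N_a) = (42.1×10³ × 9.1⁴) / (8 × 70.0³ × 9)
  = 2.88701e+08 / 2.4696e+07 = 11.69 N/mm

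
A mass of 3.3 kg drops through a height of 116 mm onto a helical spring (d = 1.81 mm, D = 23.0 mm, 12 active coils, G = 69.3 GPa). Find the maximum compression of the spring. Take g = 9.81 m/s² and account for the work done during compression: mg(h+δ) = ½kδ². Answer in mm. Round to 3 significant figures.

k = Gd⁴/(8D³N_a) = (69.3×10³)(1.81⁴)/(8·23.0³·12) = 0.63678 N/mm
W = mg = 3.3 × 9.81 = 32.373 N
½kδ² − Wδ − Wh = 0 → δ = (W + √(W² + 2kWh))/k
δ = (32.373 + √(1048 + 4782.6))/0.63678 = (32.373 + 76.358)/0.63678 = 170.75 mm

171 mm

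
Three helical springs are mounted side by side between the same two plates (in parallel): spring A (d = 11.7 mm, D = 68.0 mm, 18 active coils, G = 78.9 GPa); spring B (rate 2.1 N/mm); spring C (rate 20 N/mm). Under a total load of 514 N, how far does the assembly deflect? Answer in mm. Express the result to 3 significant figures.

9.39 mm

k_A = Gd⁴/(8D³N_a) = (78.9×10³)(11.7⁴)/(8·68.0³·18) = 32.654 N/mm
Parallel: k_eq = 32.654 + 2.1 + 20 = 54.754 N/mm
δ = F/k_eq = 514/54.754 = 9.3875 mm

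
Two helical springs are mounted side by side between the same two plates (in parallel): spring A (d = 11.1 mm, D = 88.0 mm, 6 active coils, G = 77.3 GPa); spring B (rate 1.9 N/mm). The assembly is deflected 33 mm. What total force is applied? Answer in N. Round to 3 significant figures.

k_A = Gd⁴/(8D³N_a) = (77.3×10³)(11.1⁴)/(8·88.0³·6) = 35.874 N/mm
Parallel: k_eq = 35.874 + 1.9 = 37.774 N/mm
F = k_eq·δ = 37.774·33 = 1246.5 N

1250 N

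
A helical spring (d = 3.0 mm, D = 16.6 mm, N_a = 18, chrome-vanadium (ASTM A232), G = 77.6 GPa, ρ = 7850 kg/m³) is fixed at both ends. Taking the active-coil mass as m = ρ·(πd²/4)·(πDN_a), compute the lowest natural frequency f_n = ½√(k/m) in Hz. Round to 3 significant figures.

214 Hz

k = Gd⁴/(8D³N_a) = (77.6×10³)(3.0⁴)/(8·16.6³·18) = 9.5425 N/mm = 9542.5 N/m
Wire length L = πDN_a = π·16.6·18 = 938.71 mm
m = ρ·(πd²/4)·L = 7850 × 7.0686×10⁻⁶ m² × 0.93871 m = 0.052087 kg
f_n = ½√(k/m) = 0.5·√(9542.5/0.052087) = 0.5·√(1.832e+05) = 214.01 Hz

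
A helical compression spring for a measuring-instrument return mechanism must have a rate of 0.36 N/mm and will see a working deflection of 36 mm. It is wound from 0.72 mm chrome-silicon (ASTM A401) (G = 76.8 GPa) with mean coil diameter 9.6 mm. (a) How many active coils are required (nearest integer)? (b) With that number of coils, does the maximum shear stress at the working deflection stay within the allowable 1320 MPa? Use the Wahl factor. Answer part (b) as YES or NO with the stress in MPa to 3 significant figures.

(a) 8 coils; (b) YES, τ_max = 951 MPa

N_a = Gd⁴/(8D³k) = (76.8×10³)(0.72⁴)/(8·9.6³·0.36) = 8.1 → N_a = 8
Actual rate k = Gd⁴/(8D³·8) = 0.3645 N/mm
Working load F = kδ = 0.3645·36 = 13.122 N
C = 9.6/0.72 = 13.3333; K_W = (4C−1)/(4C−4)+0.615/C = 1.1069
τ_max = K_W·8FD/(πd³) = 1.1069·859.44 = 951.34 MPa
τ_max ≤ 1320 MPa → acceptable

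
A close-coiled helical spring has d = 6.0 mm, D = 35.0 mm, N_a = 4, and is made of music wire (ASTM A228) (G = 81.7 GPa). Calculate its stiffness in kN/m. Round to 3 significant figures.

k = Gd⁴/(8D³N_a) = (81.7×10³ × 6.0⁴) / (8 × 35.0³ × 4)
  = 1.05883e+08 / 1.372e+06 = 77.174 N/mm

77.2 kN/m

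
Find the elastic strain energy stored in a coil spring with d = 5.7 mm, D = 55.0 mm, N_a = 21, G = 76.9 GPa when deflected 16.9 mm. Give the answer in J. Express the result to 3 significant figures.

0.415 J

k = Gd⁴/(8D³N_a) = (76.9×10³)(5.7⁴)/(8·55.0³·21) = 2.9042 N/mm
U = ½kδ² = 0.5 × 2.9042 × 16.9² = 414.74 N·mm = 0.41474 J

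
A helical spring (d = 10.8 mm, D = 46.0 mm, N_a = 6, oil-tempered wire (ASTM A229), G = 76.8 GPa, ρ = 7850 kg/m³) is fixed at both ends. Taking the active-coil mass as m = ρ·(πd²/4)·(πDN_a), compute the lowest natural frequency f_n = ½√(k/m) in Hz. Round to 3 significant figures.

k = Gd⁴/(8D³N_a) = (76.8×10³)(10.8⁴)/(8·46.0³·6) = 223.64 N/mm = 2.2364e+05 N/m
Wire length L = πDN_a = π·46.0·6 = 867.08 mm
m = ρ·(πd²/4)·L = 7850 × 91.609×10⁻⁶ m² × 0.86708 m = 0.62354 kg
f_n = ½√(k/m) = 0.5·√(2.2364e+05/0.62354) = 0.5·√(3.5865e+05) = 299.44 Hz

299 Hz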